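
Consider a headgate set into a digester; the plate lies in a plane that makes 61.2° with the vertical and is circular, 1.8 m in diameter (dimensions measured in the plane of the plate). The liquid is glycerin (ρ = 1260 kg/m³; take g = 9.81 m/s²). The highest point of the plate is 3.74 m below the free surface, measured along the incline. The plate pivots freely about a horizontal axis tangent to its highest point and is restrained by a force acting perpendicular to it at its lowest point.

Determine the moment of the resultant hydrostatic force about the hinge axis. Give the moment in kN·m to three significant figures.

γ = ρg = 1260 × 9.81 / 1000 = 12.3606 kN/m³.
The plate makes 61.2° with the vertical, i.e. θ = 90° − 61.2° = 28.8° to the horizontal. Measuring y along the incline from the free-surface line, vertical depth h = y·sinθ with sinθ = 0.481754.
The centroid is at the centre, 0.9 m below the top of the plate, so y_c = 3.74 + 0.9 = 4.64 m and h_c = 4.64 × 0.481754 = 2.23534 m.
A = π(0.9)² = 2.54469 m².
Resultant F = γ·h_c·A = 12.3606 × 2.23534 × 2.54469 = 70.3102 kN.
I_c = πr⁴/4 = π × 0.9⁴/4 = 0.5153 m⁴.
Centre of pressure: y_p = y_c + I_c/(y_c·A) = 4.64 + 0.5153/(4.64 × 2.54469) = 4.64 + 0.0436423 = 4.68364 m along the plane.
The resultant acts 0.9 + 0.0436423 = 0.943642 m (along the plate) below the hinge at the top edge, so the moment about the hinge is M = F × 0.943642 = 70.3102 × 0.943642 = 66.3477 kN·m.

M ≈ 66.3 kN·m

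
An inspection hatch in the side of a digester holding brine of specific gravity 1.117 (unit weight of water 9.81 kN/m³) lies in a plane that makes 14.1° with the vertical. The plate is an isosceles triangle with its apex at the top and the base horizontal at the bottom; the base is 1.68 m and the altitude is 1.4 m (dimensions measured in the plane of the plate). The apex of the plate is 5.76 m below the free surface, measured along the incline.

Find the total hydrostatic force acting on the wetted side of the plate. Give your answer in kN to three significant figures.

γ = 1.117 × 9.81 = 10.95777 kN/m³.
The plate makes 14.1° with the vertical, i.e. θ = 90° − 14.1° = 75.9° to the horizontal. Measuring y along the incline from the free-surface line, vertical depth h = y·sinθ with sinθ = 0.969872.
With the apex up, the centroid sits 2h/3 = 2 × 1.4/3 = 0.933333 m below the apex, so y_c = 5.76 + 0.933333 = 6.69333 m and h_c = 6.69333 × 0.969872 = 6.49167 m.
A = ½ × 1.68 × 1.4 = 1.176 m².
Resultant F = γ·h_c·A = 10.95777 × 6.49167 × 1.176 = 83.6539 kN.

F ≈ 83.7 kN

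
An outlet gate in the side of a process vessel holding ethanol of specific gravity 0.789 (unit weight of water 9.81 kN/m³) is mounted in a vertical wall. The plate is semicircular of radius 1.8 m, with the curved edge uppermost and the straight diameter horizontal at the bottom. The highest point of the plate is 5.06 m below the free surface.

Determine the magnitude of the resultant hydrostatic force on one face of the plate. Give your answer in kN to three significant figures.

F ≈ 240 kN

γ = 0.789 × 9.81 = 7.74009 kN/m³.
The centroid lies 4r/(3π) = 0.763944 m above the diameter, so r − 4r/(3π) = 1.8 − 0.763944 = 1.03606 m below the topmost point, so the centroid depth is h_c = 5.06 + 1.03606 = 6.09606 m.
A = πr²/2 = π × 1.8²/2 = 5.08938 m².
Resultant F = γ·h_c·A = 7.74009 × 6.09606 × 5.08938 = 240.138 kN.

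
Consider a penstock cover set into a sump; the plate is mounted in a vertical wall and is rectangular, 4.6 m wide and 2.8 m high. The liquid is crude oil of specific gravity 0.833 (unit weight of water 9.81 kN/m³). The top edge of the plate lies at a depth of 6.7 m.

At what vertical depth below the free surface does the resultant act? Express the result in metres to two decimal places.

γ = 0.833 × 9.81 = 8.17173 kN/m³.
The centroid lies 2.8/2 = 1.4 m below the top edge, so the centroid depth is h_c = 6.7 + 1.4 = 8.1 m.
A = 4.6 × 2.8 = 12.88 m².
Resultant F = γ·h_c·A = 8.17173 × 8.1 × 12.88 = 852.54 kN.
I_c = b·h³/12 = 4.6 × 2.8³/12 = 8.41493 m⁴.
Centre of pressure: y_p = y_c + I_c/(y_c·A) = 8.1 + 8.41493/(8.1 × 12.88) = 8.1 + 0.0806584 = 8.18066 m along the plane.

h_p = 8.18 m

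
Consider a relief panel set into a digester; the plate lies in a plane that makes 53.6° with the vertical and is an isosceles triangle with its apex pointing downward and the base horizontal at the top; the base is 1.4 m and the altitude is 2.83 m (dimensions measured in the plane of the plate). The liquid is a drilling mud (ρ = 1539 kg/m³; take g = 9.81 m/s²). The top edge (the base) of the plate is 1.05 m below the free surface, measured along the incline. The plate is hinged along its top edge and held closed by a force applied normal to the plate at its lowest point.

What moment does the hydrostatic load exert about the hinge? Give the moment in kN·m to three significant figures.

M ≈ 41.3 kN·m

γ = ρg = 1539 × 9.81 / 1000 = 15.09759 kN/m³.
The plate makes 53.6° with the vertical, i.e. θ = 90° − 53.6° = 36.4° to the horizontal. Measuring y along the incline from the free-surface line, vertical depth h = y·sinθ with sinθ = 0.593419.
With the apex down, the centroid sits h/3 = 2.83/3 = 0.943333 m below the base (the top edge), so y_c = 1.05 + 0.943333 = 1.99333 m and h_c = 1.99333 × 0.593419 = 1.18288 m.
A = ½ × 1.4 × 2.83 = 1.981 m².
Resultant F = γ·h_c·A = 15.09759 × 1.18288 × 1.981 = 35.378 kN.
I_c = b·h³/36 = 1.4 × 2.83³/36 = 0.881424 m⁴.
Centre of pressure: y_p = y_c + I_c/(y_c·A) = 1.99333 + 0.881424/(1.99333 × 1.981) = 1.99333 + 0.223214 = 2.21654 m along the plane.
The resultant acts 0.943333 + 0.223214 = 1.16655 m (along the plate) below the hinge at the top edge, so the moment about the hinge is M = F × 1.16655 = 35.378 × 1.16655 = 41.2702 kN·m.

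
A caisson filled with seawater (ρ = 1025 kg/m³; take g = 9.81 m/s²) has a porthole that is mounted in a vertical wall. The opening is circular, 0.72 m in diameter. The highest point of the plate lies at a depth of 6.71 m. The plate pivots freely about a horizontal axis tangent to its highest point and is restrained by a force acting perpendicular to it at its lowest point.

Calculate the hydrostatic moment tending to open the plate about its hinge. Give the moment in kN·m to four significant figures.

γ = ρg = 1025 × 9.81 / 1000 = 10.05525 kN/m³.
The centroid is at the centre, 0.36 m below the top of the plate, so the centroid depth is h_c = 6.71 + 0.36 = 7.07 m.
A = π(0.36)² = 0.40715 m².
Resultant F = γ·h_c·A = 10.05525 × 7.07 × 0.40715 = 28.9445 kN.
I_c = πr⁴/4 = π × 0.36⁴/4 = 0.0131917 m⁴.
Centre of pressure: y_p = y_c + I_c/(y_c·A) = 7.07 + 0.0131917/(7.07 × 0.40715) = 7.07 + 0.00458276 = 7.07458 m along the plane.
The resultant acts 0.36 + 0.00458276 = 0.364583 m (along the plate) below the hinge at the top edge, so the moment about the hinge is M = F × 0.364583 = 28.9445 × 0.364583 = 10.5527 kN·m.

M ≈ 10.55 kN·m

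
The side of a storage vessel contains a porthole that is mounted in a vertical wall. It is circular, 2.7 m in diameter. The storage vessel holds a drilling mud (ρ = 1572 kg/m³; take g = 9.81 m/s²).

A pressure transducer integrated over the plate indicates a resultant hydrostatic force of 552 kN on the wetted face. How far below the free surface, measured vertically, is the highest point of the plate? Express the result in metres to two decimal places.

γ = ρg = 1572 × 9.81 / 1000 = 15.42132 kN/m³.
A = π(1.35)² = 5.72555 m².
From F = γ·h_c·A, the centroid depth is h_c = 552/(15.42132 × 5.72555) = 6.25173 m.
The centroid is at the centre, 1.35 m below the top of the plate, so the highest point sits at h_top = 6.25173 − 1.35 = 4.90173 m below the surface.

d_top ≈ 4.90 m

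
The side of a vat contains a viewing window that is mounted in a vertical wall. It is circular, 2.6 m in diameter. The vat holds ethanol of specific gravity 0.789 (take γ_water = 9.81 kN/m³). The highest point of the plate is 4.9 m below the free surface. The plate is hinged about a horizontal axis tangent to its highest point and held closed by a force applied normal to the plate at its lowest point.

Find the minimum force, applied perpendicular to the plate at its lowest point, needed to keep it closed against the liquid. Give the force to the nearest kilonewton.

γ = 0.789 × 9.81 = 7.74009 kN/m³.
The centroid is at the centre, 1.3 m below the top of the plate, so the centroid depth is h_c = 4.9 + 1.3 = 6.2 m.
A = π(1.3)² = 5.30929 m².
Resultant F = γ·h_c·A = 7.74009 × 6.2 × 5.30929 = 254.785 kN.
I_c = πr⁴/4 = π × 1.3⁴/4 = 2.24318 m⁴.
Centre of pressure: y_p = y_c + I_c/(y_c·A) = 6.2 + 2.24318/(6.2 × 5.30929) = 6.2 + 0.0681453 = 6.26815 m along the plane.
The resultant acts 1.3 + 0.0681453 = 1.36815 m (along the plate) below the hinge at the top edge, so the moment about the hinge is M = F × 1.36815 = 254.785 × 1.36815 = 348.584 kN·m.
A normal force at the bottom, 2.6 m from the hinge, must supply this moment: P = 348.584/2.6 = 134.071 kN.

P ≈ 134 kN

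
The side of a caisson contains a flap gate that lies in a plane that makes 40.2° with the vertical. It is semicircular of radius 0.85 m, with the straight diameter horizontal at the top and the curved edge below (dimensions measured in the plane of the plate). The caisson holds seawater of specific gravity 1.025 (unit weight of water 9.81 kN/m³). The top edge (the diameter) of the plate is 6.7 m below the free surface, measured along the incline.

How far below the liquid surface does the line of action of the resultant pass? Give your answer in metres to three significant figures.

γ = 1.025 × 9.81 = 10.05525 kN/m³.
The plate makes 40.2° with the vertical, i.e. θ = 90° − 40.2° = 49.8° to the horizontal. Measuring y along the incline from the free-surface line, vertical depth h = y·sinθ with sinθ = 0.763796.
The centroid of a semicircle lies 4r/(3π) = 0.360751 m from the diameter, here below the top edge, so y_c = 6.7 + 0.360751 = 7.06075 m and h_c = 7.06075 × 0.763796 = 5.39297 m.
A = πr²/2 = π × 0.85²/2 = 1.1349 m².
Resultant F = γ·h_c·A = 10.05525 × 5.39297 × 1.1349 = 61.543 kN.
I_c = (π/8 − 8/(9π))·r⁴ = 0.109757 × 0.85⁴ = 0.0572938 m⁴.
Centre of pressure: y_p = y_c + I_c/(y_c·A) = 7.06075 + 0.0572938/(7.06075 × 1.1349) = 7.06075 + 0.00714989 = 7.0679 m along the plane.
Vertically, h_p = y_p·sinθ = 7.0679 × 0.763796 = 5.39843 m.

h_p = 5.40 m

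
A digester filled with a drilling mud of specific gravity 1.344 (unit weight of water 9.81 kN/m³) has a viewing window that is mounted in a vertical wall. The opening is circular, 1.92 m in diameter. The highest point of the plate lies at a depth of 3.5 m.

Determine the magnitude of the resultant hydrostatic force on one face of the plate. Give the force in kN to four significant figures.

γ = 1.344 × 9.81 = 13.18464 kN/m³.
The centroid is at the centre, 0.96 m below the top of the plate, so the centroid depth is h_c = 3.5 + 0.96 = 4.46 m.
A = π(0.96)² = 2.89529 m².
Resultant F = γ·h_c·A = 13.18464 × 4.46 × 2.89529 = 170.253 kN.

F ≈ 170.3 kN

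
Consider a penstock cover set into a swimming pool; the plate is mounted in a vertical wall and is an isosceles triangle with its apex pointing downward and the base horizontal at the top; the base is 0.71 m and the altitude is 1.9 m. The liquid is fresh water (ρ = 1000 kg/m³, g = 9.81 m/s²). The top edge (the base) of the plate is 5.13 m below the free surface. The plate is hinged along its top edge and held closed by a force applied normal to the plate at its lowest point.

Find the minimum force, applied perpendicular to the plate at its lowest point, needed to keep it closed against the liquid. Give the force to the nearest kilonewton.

γ = ρg = 1000 × 9.81 = 9810 N/m³ = 9.81 kN/m³.
With the apex down, the centroid sits h/3 = 1.9/3 = 0.633333 m below the base (the top edge), so the centroid depth is h_c = 5.13 + 0.633333 = 5.76333 m.
A = ½ × 0.71 × 1.9 = 0.6745 m².
Resultant F = γ·h_c·A = 9.81 × 5.76333 × 0.6745 = 38.1351 kN.
I_c = b·h³/36 = 0.71 × 1.9³/36 = 0.135275 m⁴.
Centre of pressure: y_p = y_c + I_c/(y_c·A) = 5.76333 + 0.135275/(5.76333 × 0.6745) = 5.76333 + 0.0347986 = 5.79813 m along the plane.
The resultant acts 0.633333 + 0.0347986 = 0.668132 m (along the plate) below the hinge at the top edge, so the moment about the hinge is M = F × 0.668132 = 38.1351 × 0.668132 = 25.4793 kN·m.
A normal force at the bottom, 1.9 m from the hinge, must supply this moment: P = 25.4793/1.9 = 13.4102 kN.

P ≈ 13 kN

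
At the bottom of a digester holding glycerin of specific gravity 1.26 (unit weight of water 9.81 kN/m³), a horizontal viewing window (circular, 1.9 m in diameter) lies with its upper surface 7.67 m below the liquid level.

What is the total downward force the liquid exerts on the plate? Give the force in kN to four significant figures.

F ≈ 268.8 kN

γ = 1.26 × 9.81 = 12.3606 kN/m³.
The plate is horizontal, so pressure is uniform at p = γ·h = 12.3606 × 7.67 = 94.8058 kN/m².
A = π(0.95)² = 2.83529 m².
F = p·A = 94.8058 × 2.83529 = 268.802 kN.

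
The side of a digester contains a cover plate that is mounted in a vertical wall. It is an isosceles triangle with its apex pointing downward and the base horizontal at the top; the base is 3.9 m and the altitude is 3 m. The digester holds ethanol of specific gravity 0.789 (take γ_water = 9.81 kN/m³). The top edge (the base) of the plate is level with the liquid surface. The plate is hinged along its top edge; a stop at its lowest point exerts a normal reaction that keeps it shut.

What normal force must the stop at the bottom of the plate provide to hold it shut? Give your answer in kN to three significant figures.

P ≈ 22.6 kN

γ = 0.789 × 9.81 = 7.74009 kN/m³.
With the apex down, the centroid sits h/3 = 3/3 = 1 m below the base (the top edge), so the centroid depth is h_c = 1 m.
A = ½ × 3.9 × 3 = 5.85 m².
Resultant F = γ·h_c·A = 7.74009 × 1 × 5.85 = 45.2795 kN.
I_c = b·h³/36 = 3.9 × 3³/36 = 2.925 m⁴.
Centre of pressure: y_p = y_c + I_c/(y_c·A) = 1 + 2.925/(1 × 5.85) = 1 + 0.5 = 1.5 m along the plane.
The resultant acts 1 + 0.5 = 1.5 m (along the plate) below the hinge at the top edge, so the moment about the hinge is M = F × 1.5 = 45.2795 × 1.5 = 67.9193 kN·m.
A normal force at the bottom, 3 m from the hinge, must supply this moment: P = 67.9193/3 = 22.6398 kN.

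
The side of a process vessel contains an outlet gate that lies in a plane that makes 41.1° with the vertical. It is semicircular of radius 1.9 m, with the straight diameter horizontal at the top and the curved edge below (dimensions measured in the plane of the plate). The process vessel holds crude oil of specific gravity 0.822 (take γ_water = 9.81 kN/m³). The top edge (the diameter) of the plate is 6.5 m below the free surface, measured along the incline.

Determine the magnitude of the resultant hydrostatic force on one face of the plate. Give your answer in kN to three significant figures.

F ≈ 252 kN

γ = 0.822 × 9.81 = 8.06382 kN/m³.
The plate makes 41.1° with the vertical, i.e. θ = 90° − 41.1° = 48.9° to the horizontal. Measuring y along the incline from the free-surface line, vertical depth h = y·sinθ with sinθ = 0.753563.
The centroid of a semicircle lies 4r/(3π) = 0.806385 m from the diameter, here below the top edge, so y_c = 6.5 + 0.806385 = 7.30638 m and h_c = 7.30638 × 0.753563 = 5.50582 m.
A = πr²/2 = π × 1.9²/2 = 5.67057 m².
Resultant F = γ·h_c·A = 8.06382 × 5.50582 × 5.67057 = 251.762 kN.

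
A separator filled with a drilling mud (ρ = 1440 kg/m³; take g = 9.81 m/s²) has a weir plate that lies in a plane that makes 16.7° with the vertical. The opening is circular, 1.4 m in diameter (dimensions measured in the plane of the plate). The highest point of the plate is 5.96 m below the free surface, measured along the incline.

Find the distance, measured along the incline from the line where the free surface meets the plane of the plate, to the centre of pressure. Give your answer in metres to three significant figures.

γ = ρg = 1440 × 9.81 / 1000 = 14.1264 kN/m³.
The plate makes 16.7° with the vertical, i.e. θ = 90° − 16.7° = 73.3° to the horizontal. Measuring y along the incline from the free-surface line, vertical depth h = y·sinθ with sinθ = 0.957822.
The centroid is at the centre, 0.7 m below the top of the plate, so y_c = 5.96 + 0.7 = 6.66 m and h_c = 6.66 × 0.957822 = 6.37909 m.
A = π(0.7)² = 1.53938 m².
Resultant F = γ·h_c·A = 14.1264 × 6.37909 × 1.53938 = 138.719 kN.
I_c = πr⁴/4 = π × 0.7⁴/4 = 0.188574 m⁴.
Centre of pressure: y_p = y_c + I_c/(y_c·A) = 6.66 + 0.188574/(6.66 × 1.53938) = 6.66 + 0.0183934 = 6.67839 m along the plane.

y_p = 6.68 m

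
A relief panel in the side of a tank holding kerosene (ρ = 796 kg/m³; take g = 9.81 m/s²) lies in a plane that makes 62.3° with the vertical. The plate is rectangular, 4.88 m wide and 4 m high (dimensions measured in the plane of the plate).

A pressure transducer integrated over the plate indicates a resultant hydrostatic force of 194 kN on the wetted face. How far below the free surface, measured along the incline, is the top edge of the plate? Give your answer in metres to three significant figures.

γ = ρg = 796 × 9.81 / 1000 = 7.80876 kN/m³.
A = 4.88 × 4 = 19.52 m².
From F = γ·h_c·A, the centroid depth is h_c = 194/(7.80876 × 19.52) = 1.27274 m.
The plate makes 62.3° with the vertical, i.e. θ = 90° − 62.3° = 27.7° to the horizontal. Measuring y along the incline from the free-surface line, vertical depth h = y·sinθ with sinθ = 0.464842.
Along the incline, y_c = h_c/sinθ = 1.27274/0.464842 = 2.73801 m.
The centroid lies 4/2 = 2 m below the top edge, so the top edge sits at y_top = 2.73801 − 2 = 0.73801 m along the incline.

y_top ≈ 0.738 m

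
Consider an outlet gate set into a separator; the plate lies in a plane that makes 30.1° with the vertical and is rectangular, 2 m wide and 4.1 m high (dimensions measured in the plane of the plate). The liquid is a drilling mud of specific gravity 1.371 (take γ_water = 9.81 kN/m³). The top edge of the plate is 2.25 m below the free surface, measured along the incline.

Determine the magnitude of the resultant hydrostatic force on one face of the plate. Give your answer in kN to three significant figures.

γ = 1.371 × 9.81 = 13.44951 kN/m³.
The plate makes 30.1° with the vertical, i.e. θ = 90° − 30.1° = 59.9° to the horizontal. Measuring y along the incline from the free-surface line, vertical depth h = y·sinθ with sinθ = 0.865151.
The centroid lies 4.1/2 = 2.05 m below the top edge, so y_c = 2.25 + 2.05 = 4.3 m and h_c = 4.3 × 0.865151 = 3.72015 m.
A = 2 × 4.1 = 8.2 m².
Resultant F = γ·h_c·A = 13.44951 × 3.72015 × 8.2 = 410.28 kN.

F ≈ 410 kN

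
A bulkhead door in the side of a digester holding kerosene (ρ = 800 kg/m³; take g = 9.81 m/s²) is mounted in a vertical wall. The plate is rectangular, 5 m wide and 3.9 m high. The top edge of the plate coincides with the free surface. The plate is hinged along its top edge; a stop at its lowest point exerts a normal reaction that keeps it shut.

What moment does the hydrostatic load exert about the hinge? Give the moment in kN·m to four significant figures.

M ≈ 775.9 kN·m

γ = ρg = 800 × 9.81 / 1000 = 7.848 kN/m³.
The centroid lies 3.9/2 = 1.95 m below the top edge, so the centroid depth is h_c = 1.95 m.
A = 5 × 3.9 = 19.5 m².
Resultant F = γ·h_c·A = 7.848 × 1.95 × 19.5 = 298.42 kN.
I_c = b·h³/12 = 5 × 3.9³/12 = 24.7162 m⁴.
Centre of pressure: y_p = y_c + I_c/(y_c·A) = 1.95 + 24.7162/(1.95 × 19.5) = 1.95 + 0.649999 = 2.6 m along the plane.
The resultant acts 1.95 + 0.649999 = 2.6 m (along the plate) below the hinge at the top edge, so the moment about the hinge is M = F × 2.6 = 298.42 × 2.6 = 775.892 kN·m.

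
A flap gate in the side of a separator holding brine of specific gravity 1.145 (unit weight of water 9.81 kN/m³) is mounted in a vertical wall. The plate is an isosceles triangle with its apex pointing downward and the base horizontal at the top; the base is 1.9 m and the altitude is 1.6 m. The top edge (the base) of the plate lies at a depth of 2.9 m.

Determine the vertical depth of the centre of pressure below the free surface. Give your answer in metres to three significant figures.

γ = 1.145 × 9.81 = 11.23245 kN/m³.
With the apex down, the centroid sits h/3 = 1.6/3 = 0.533333 m below the base (the top edge), so the centroid depth is h_c = 2.9 + 0.533333 = 3.43333 m.
A = ½ × 1.9 × 1.6 = 1.52 m².
Resultant F = γ·h_c·A = 11.23245 × 3.43333 × 1.52 = 58.6184 kN.
I_c = b·h³/36 = 1.9 × 1.6³/36 = 0.216178 m⁴.
Centre of pressure: y_p = y_c + I_c/(y_c·A) = 3.43333 + 0.216178/(3.43333 × 1.52) = 3.43333 + 0.041424 = 3.47475 m along the plane.

h_p = 3.47 m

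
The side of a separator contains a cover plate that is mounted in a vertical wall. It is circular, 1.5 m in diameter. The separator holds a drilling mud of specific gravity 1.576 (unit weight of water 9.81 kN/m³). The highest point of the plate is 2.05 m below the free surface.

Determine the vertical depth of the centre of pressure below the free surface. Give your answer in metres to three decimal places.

γ = 1.576 × 9.81 = 15.46056 kN/m³.
The centroid is at the centre, 0.75 m below the top of the plate, so the centroid depth is h_c = 2.05 + 0.75 = 2.8 m.
A = π(0.75)² = 1.76715 m².
Resultant F = γ·h_c·A = 15.46056 × 2.8 × 1.76715 = 76.4992 kN.
I_c = πr⁴/4 = π × 0.75⁴/4 = 0.248505 m⁴.
Centre of pressure: y_p = y_c + I_c/(y_c·A) = 2.8 + 0.248505/(2.8 × 1.76715) = 2.8 + 0.0502231 = 2.85022 m along the plane.

h_p = 2.850 m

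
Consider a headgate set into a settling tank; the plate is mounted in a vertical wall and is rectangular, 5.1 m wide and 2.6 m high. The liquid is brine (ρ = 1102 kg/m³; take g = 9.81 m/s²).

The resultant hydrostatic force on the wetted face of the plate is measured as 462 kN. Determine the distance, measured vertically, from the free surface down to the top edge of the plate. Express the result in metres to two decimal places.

γ = ρg = 1102 × 9.81 / 1000 = 10.81062 kN/m³.
A = 5.1 × 2.6 = 13.26 m².
From F = γ·h_c·A, the centroid depth is h_c = 462/(10.81062 × 13.26) = 3.22291 m.
The centroid lies 2.6/2 = 1.3 m below the top edge, so the top edge sits at h_top = 3.22291 − 1.3 = 1.92291 m below the surface.

d_top ≈ 1.92 m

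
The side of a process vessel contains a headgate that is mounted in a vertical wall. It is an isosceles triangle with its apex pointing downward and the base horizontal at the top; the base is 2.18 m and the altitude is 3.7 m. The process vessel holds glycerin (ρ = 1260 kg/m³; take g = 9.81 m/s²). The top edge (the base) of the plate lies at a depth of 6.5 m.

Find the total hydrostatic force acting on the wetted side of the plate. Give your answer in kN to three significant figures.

F ≈ 386 kN

γ = ρg = 1260 × 9.81 / 1000 = 12.3606 kN/m³.
With the apex down, the centroid sits h/3 = 3.7/3 = 1.23333 m below the base (the top edge), so the centroid depth is h_c = 6.5 + 1.23333 = 7.73333 m.
A = ½ × 2.18 × 3.7 = 4.033 m².
Resultant F = γ·h_c·A = 12.3606 × 7.73333 × 4.033 = 385.509 kN.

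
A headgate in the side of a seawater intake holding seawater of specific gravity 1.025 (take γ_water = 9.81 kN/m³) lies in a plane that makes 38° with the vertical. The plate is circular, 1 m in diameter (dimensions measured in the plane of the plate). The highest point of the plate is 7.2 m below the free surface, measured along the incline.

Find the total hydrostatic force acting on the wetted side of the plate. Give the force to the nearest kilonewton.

F ≈ 48 kN

γ = 1.025 × 9.81 = 10.05525 kN/m³.
The plate makes 38° with the vertical, i.e. θ = 90° − 38° = 52° to the horizontal. Measuring y along the incline from the free-surface line, vertical depth h = y·sinθ with sinθ = 0.788011.
The centroid is at the centre, 0.5 m below the top of the plate, so y_c = 7.2 + 0.5 = 7.7 m and h_c = 7.7 × 0.788011 = 6.06768 m.
A = π(0.5)² = 0.785398 m².
Resultant F = γ·h_c·A = 10.05525 × 6.06768 × 0.785398 = 47.9187 kN.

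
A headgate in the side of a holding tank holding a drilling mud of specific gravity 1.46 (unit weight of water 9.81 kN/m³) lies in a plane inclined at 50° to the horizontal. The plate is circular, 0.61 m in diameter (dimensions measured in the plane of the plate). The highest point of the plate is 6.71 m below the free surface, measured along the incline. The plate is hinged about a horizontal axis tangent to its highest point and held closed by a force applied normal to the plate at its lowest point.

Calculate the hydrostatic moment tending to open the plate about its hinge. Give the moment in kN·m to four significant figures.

M ≈ 6.935 kN·m

γ = 1.46 × 9.81 = 14.3226 kN/m³.
Let θ = 50° be the plate's angle to the horizontal; measure y along the incline from where the plane meets the free surface. Vertical depth h = y·sinθ with sinθ = 0.766044.
The centroid is at the centre, 0.305 m below the top of the plate, so y_c = 6.71 + 0.305 = 7.015 m and h_c = 7.015 × 0.766044 = 5.3738 m.
A = π(0.305)² = 0.292247 m².
Resultant F = γ·h_c·A = 14.3226 × 5.3738 × 0.292247 = 22.4933 kN.
I_c = πr⁴/4 = π × 0.305⁴/4 = 0.00679656 m⁴.
Centre of pressure: y_p = y_c + I_c/(y_c·A) = 7.015 + 0.00679656/(7.015 × 0.292247) = 7.015 + 0.00331521 = 7.01832 m along the plane.
The resultant acts 0.305 + 0.00331521 = 0.308315 m (along the plate) below the hinge at the top edge, so the moment about the hinge is M = F × 0.308315 = 22.4933 × 0.308315 = 6.93502 kN·m.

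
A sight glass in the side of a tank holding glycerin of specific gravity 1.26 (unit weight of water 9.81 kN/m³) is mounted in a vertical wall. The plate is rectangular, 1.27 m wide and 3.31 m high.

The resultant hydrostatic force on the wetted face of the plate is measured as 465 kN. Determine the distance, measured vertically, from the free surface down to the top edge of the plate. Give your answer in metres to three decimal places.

d_top ≈ 7.294 m

γ = 1.26 × 9.81 = 12.3606 kN/m³.
A = 1.27 × 3.31 = 4.2037 m².
From F = γ·h_c·A, the centroid depth is h_c = 465/(12.3606 × 4.2037) = 8.94915 m.
The centroid lies 3.31/2 = 1.655 m below the top edge, so the top edge sits at h_top = 8.94915 − 1.655 = 7.29415 m below the surface.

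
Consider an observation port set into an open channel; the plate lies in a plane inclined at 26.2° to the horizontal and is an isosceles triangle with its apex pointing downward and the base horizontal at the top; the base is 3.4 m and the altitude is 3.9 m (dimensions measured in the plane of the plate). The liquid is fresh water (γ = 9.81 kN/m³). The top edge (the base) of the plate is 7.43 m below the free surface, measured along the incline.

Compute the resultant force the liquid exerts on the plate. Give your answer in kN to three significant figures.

γ = 9.81 kN/m³.
Let θ = 26.2° be the plate's angle to the horizontal; measure y along the incline from where the plane meets the free surface. Vertical depth h = y·sinθ with sinθ = 0.441506.
With the apex down, the centroid sits h/3 = 3.9/3 = 1.3 m below the base (the top edge), so y_c = 7.43 + 1.3 = 8.73 m and h_c = 8.73 × 0.441506 = 3.85435 m.
A = ½ × 3.4 × 3.9 = 6.63 m².
Resultant F = γ·h_c·A = 9.81 × 3.85435 × 6.63 = 250.688 kN.

F ≈ 251 kN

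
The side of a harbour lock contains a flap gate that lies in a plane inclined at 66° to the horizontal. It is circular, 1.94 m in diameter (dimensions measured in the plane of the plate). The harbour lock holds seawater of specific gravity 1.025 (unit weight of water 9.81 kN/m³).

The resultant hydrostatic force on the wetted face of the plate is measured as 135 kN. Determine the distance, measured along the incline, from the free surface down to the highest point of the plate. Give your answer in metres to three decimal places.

γ = 1.025 × 9.81 = 10.05525 kN/m³.
A = π(0.97)² = 2.95592 m².
From F = γ·h_c·A, the centroid depth is h_c = 135/(10.05525 × 2.95592) = 4.54201 m.
Let θ = 66° be the plate's angle to the horizontal; measure y along the incline from where the plane meets the free surface. Vertical depth h = y·sinθ with sinθ = 0.913545.
Along the incline, y_c = h_c/sinθ = 4.54201/0.913545 = 4.97185 m.
The centroid is at the centre, 0.97 m below the top of the plate, so the highest point sits at y_top = 4.97185 − 0.97 = 4.00185 m along the incline.

y_top ≈ 4.002 m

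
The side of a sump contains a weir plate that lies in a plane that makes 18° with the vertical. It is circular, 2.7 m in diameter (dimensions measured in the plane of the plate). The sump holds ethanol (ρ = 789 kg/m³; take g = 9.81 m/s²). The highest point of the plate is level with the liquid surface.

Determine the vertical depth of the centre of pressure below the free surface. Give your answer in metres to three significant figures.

γ = ρg = 789 × 9.81 / 1000 = 7.74009 kN/m³.
The plate makes 18° with the vertical, i.e. θ = 90° − 18° = 72° to the horizontal. Measuring y along the incline from the free-surface line, vertical depth h = y·sinθ with sinθ = 0.951057.
The centroid is at the centre, 1.35 m below the top of the plate, so y_c = 1.35 m and h_c = 1.35 × 0.951057 = 1.28393 m.
A = π(1.35)² = 5.72555 m².
Resultant F = γ·h_c·A = 7.74009 × 1.28393 × 5.72555 = 56.899 kN.
I_c = πr⁴/4 = π × 1.35⁴/4 = 2.6087 m⁴.
Centre of pressure: y_p = y_c + I_c/(y_c·A) = 1.35 + 2.6087/(1.35 × 5.72555) = 1.35 + 0.3375 = 1.6875 m along the plane.
Vertically, h_p = y_p·sinθ = 1.6875 × 0.951057 = 1.60491 m.

h_p = 1.60 m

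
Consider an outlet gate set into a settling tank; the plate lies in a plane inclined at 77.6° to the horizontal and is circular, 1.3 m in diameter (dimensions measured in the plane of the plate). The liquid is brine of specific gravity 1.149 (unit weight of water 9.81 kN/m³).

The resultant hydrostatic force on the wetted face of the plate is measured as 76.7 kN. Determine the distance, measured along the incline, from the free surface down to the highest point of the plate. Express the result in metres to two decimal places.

y_top ≈ 4.60 m

γ = 1.149 × 9.81 = 11.27169 kN/m³.
A = π(0.65)² = 1.32732 m².
From F = γ·h_c·A, the centroid depth is h_c = 76.7/(11.27169 × 1.32732) = 5.12661 m.
Let θ = 77.6° be the plate's angle to the horizontal; measure y along the incline from where the plane meets the free surface. Vertical depth h = y·sinθ with sinθ = 0.976672.
Along the incline, y_c = h_c/sinθ = 5.12661/0.976672 = 5.24906 m.
The centroid is at the centre, 0.65 m below the top of the plate, so the highest point sits at y_top = 5.24906 − 0.65 = 4.59906 m along the incline.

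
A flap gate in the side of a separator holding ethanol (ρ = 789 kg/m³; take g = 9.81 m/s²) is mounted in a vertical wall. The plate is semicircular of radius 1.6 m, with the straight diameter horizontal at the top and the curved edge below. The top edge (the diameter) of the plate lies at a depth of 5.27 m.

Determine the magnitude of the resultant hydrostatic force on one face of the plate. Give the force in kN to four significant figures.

γ = ρg = 789 × 9.81 / 1000 = 7.74009 kN/m³.
The centroid of a semicircle lies 4r/(3π) = 0.679061 m from the diameter, here below the top edge, so the centroid depth is h_c = 5.27 + 0.679061 = 5.94906 m.
A = πr²/2 = π × 1.6²/2 = 4.02124 m².
Resultant F = γ·h_c·A = 7.74009 × 5.94906 × 4.02124 = 185.163 kN.

F ≈ 185.2 kN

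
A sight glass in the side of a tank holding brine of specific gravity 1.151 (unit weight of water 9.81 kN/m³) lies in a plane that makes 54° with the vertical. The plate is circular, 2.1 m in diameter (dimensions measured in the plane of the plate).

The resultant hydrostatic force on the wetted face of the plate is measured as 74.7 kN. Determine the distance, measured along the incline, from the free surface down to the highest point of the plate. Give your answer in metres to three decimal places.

y_top ≈ 2.200 m

γ = 1.151 × 9.81 = 11.29131 kN/m³.
A = π(1.05)² = 3.46361 m².
From F = γ·h_c·A, the centroid depth is h_c = 74.7/(11.29131 × 3.46361) = 1.91006 m.
The plate makes 54° with the vertical, i.e. θ = 90° − 54° = 36° to the horizontal. Measuring y along the incline from the free-surface line, vertical depth h = y·sinθ with sinθ = 0.587785.
Along the incline, y_c = h_c/sinθ = 1.91006/0.587785 = 3.24959 m.
The centroid is at the centre, 1.05 m below the top of the plate, so the highest point sits at y_top = 3.24959 − 1.05 = 2.19959 m along the incline.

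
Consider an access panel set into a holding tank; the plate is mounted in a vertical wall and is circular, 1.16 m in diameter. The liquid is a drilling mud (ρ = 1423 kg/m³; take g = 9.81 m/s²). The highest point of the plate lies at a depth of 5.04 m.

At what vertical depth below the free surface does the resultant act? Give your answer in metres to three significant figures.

h_p = 5.63 m

γ = ρg = 1423 × 9.81 / 1000 = 13.95963 kN/m³.
The centroid is at the centre, 0.58 m below the top of the plate, so the centroid depth is h_c = 5.04 + 0.58 = 5.62 m.
A = π(0.58)² = 1.05683 m².
Resultant F = γ·h_c·A = 13.95963 × 5.62 × 1.05683 = 82.9116 kN.
I_c = πr⁴/4 = π × 0.58⁴/4 = 0.0888796 m⁴.
Centre of pressure: y_p = y_c + I_c/(y_c·A) = 5.62 + 0.0888796/(5.62 × 1.05683) = 5.62 + 0.0149644 = 5.63496 m along the plane.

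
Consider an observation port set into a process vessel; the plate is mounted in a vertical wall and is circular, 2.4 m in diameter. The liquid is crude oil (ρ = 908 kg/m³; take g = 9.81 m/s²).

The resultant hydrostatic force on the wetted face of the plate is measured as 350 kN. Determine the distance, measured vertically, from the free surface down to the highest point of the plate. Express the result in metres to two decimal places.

d_top ≈ 7.49 m

γ = ρg = 908 × 9.81 / 1000 = 8.90748 kN/m³.
A = π(1.2)² = 4.52389 m².
From F = γ·h_c·A, the centroid depth is h_c = 350/(8.90748 × 4.52389) = 8.68563 m.
The centroid is at the centre, 1.2 m below the top of the plate, so the highest point sits at h_top = 8.68563 − 1.2 = 7.48563 m below the surface.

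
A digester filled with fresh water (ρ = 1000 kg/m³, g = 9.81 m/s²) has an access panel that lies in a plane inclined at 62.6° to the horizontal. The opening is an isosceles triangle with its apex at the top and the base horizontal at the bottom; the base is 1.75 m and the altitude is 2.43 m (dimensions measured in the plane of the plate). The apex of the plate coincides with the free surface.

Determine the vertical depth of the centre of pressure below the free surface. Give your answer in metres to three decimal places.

γ = ρg = 1000 × 9.81 = 9810 N/m³ = 9.81 kN/m³.
Let θ = 62.6° be the plate's angle to the horizontal; measure y along the incline from where the plane meets the free surface. Vertical depth h = y·sinθ with sinθ = 0.887815.
With the apex up, the centroid sits 2h/3 = 2 × 2.43/3 = 1.62 m below the apex, so y_c = 1.62 m and h_c = 1.62 × 0.887815 = 1.43826 m.
A = ½ × 1.75 × 2.43 = 2.12625 m².
Resultant F = γ·h_c·A = 9.81 × 1.43826 × 2.12625 = 30 kN.
I_c = b·h³/36 = 1.75 × 2.43³/36 = 0.697516 m⁴.
Centre of pressure: y_p = y_c + I_c/(y_c·A) = 1.62 + 0.697516/(1.62 × 2.12625) = 1.62 + 0.2025 = 1.8225 m along the plane.
Vertically, h_p = y_p·sinθ = 1.8225 × 0.887815 = 1.61804 m.

h_p = 1.618 m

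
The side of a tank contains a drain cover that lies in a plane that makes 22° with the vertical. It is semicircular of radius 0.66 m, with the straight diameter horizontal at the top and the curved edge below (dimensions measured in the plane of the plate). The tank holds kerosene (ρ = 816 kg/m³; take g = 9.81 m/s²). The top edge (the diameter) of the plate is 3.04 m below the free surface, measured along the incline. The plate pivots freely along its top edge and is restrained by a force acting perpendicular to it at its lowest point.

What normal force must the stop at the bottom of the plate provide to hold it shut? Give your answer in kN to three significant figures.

γ = ρg = 816 × 9.81 / 1000 = 8.00496 kN/m³.
The plate makes 22° with the vertical, i.e. θ = 90° − 22° = 68° to the horizontal. Measuring y along the incline from the free-surface line, vertical depth h = y·sinθ with sinθ = 0.927184.
The centroid of a semicircle lies 4r/(3π) = 0.280113 m from the diameter, here below the top edge, so y_c = 3.04 + 0.280113 = 3.32011 m and h_c = 3.32011 × 0.927184 = 3.07835 m.
A = πr²/2 = π × 0.66²/2 = 0.684239 m².
Resultant F = γ·h_c·A = 8.00496 × 3.07835 × 0.684239 = 16.8611 kN.
I_c = (π/8 − 8/(9π))·r⁴ = 0.109757 × 0.66⁴ = 0.0208261 m⁴.
Centre of pressure: y_p = y_c + I_c/(y_c·A) = 3.32011 + 0.0208261/(3.32011 × 0.684239) = 3.32011 + 0.00916743 = 3.32928 m along the plane.
The resultant acts 0.280113 + 0.00916743 = 0.28928 m (along the plate) below the hinge at the top edge, so the moment about the hinge is M = F × 0.28928 = 16.8611 × 0.28928 = 4.87758 kN·m.
A normal force at the bottom, 0.66 m from the hinge, must supply this moment: P = 4.87758/0.66 = 7.39027 kN.

P ≈ 7.39 kN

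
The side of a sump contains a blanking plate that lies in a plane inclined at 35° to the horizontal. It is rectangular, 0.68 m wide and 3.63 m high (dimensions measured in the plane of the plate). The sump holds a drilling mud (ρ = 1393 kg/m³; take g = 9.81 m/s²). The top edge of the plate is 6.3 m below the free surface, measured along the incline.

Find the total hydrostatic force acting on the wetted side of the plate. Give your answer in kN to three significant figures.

F ≈ 157 kN

γ = ρg = 1393 × 9.81 / 1000 = 13.66533 kN/m³.
Let θ = 35° be the plate's angle to the horizontal; measure y along the incline from where the plane meets the free surface. Vertical depth h = y·sinθ with sinθ = 0.573576.
The centroid lies 3.63/2 = 1.815 m below the top edge, so y_c = 6.3 + 1.815 = 8.115 m and h_c = 8.115 × 0.573576 = 4.65457 m.
A = 0.68 × 3.63 = 2.4684 m².
Resultant F = γ·h_c·A = 13.66533 × 4.65457 × 2.4684 = 157.006 kN.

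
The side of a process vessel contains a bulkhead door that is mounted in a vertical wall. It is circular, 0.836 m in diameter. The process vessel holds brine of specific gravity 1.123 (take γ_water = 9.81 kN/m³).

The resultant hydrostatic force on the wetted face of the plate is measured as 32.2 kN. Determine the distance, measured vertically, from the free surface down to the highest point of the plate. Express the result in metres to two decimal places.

γ = 1.123 × 9.81 = 11.01663 kN/m³.
A = π(0.418)² = 0.548912 m².
From F = γ·h_c·A, the centroid depth is h_c = 32.2/(11.01663 × 0.548912) = 5.32481 m.
The centroid is at the centre, 0.418 m below the top of the plate, so the highest point sits at h_top = 5.32481 − 0.418 = 4.90681 m below the surface.

d_top ≈ 4.91 m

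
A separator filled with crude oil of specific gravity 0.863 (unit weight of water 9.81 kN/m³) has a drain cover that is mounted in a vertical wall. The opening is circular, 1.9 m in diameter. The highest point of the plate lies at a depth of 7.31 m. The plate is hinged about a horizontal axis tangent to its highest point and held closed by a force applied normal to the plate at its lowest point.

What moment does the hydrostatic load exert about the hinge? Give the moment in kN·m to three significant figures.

γ = 0.863 × 9.81 = 8.46603 kN/m³.
The centroid is at the centre, 0.95 m below the top of the plate, so the centroid depth is h_c = 7.31 + 0.95 = 8.26 m.
A = π(0.95)² = 2.83529 m².
Resultant F = γ·h_c·A = 8.46603 × 8.26 × 2.83529 = 198.27 kN.
I_c = πr⁴/4 = π × 0.95⁴/4 = 0.639712 m⁴.
Centre of pressure: y_p = y_c + I_c/(y_c·A) = 8.26 + 0.639712/(8.26 × 2.83529) = 8.26 + 0.0273154 = 8.28732 m along the plane.
The resultant acts 0.95 + 0.0273154 = 0.977315 m (along the plate) below the hinge at the top edge, so the moment about the hinge is M = F × 0.977315 = 198.27 × 0.977315 = 193.772 kN·m.

M ≈ 194 kN·m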